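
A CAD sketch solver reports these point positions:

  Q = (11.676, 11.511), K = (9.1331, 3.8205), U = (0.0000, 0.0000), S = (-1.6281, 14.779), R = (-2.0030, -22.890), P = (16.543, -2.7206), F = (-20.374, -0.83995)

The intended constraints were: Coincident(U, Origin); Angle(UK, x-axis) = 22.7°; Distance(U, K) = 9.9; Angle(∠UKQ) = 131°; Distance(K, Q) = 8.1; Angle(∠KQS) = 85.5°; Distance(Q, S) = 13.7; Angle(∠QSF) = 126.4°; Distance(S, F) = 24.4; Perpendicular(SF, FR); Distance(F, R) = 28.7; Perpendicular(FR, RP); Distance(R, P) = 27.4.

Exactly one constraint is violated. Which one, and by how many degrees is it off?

Perpendicular(FR, RP) — off by 7.60°.

U = (0.00, 0.00) ✓; UK at 22.70° ✓; |UK| = 9.900 ✓; ∠UKQ = 131.0° ✓; |KQ| = 8.100 ✓; ∠KQS = 85.50° ✓; |QS| = 13.70 ✓; ∠QSF = 126.4° ✓; |SF| = 24.40 ✓; ∠(SF, FR) = 90.00° ✓; |FR| = 28.70 ✓; ∠(FR, RP) = 97.60° ✗; |RP| = 27.40 ✓.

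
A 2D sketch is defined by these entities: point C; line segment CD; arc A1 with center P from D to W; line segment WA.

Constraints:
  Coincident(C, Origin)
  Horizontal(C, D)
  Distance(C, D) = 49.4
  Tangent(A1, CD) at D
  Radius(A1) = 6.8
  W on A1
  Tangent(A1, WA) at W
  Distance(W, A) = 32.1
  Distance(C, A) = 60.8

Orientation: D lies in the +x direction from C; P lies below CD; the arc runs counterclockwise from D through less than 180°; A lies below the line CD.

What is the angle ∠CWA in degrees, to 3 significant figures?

107°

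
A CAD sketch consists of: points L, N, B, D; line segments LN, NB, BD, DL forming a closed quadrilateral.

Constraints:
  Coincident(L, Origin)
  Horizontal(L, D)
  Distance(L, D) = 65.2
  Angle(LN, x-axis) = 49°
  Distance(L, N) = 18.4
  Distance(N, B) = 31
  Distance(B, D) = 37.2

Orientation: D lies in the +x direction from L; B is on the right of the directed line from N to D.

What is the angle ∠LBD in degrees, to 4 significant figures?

140.8°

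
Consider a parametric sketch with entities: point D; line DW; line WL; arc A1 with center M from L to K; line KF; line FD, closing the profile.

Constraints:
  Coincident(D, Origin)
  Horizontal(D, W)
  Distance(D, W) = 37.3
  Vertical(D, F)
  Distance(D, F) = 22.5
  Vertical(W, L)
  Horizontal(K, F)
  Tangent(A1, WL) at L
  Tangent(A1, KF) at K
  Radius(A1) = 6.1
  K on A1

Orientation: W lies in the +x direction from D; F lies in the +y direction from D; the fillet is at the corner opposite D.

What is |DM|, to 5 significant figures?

35.248

D is at the origin; D and W share the same y with |DW| = 37.3 and W on the +x side, so W = (37.300, 0.0000). D and F share the same x with |DF| = 22.5 and F on the +y side, so F = (0.0000, 22.500). The virtual corner opposite D is at (37.300, 22.500). The tangent condition forces ML to be normal to WL and A1 meets KF tangentially, so MK is at right angles to KF, with radius 6.1, so the center M sits 6.1 in from both sides at M = (31.200, 16.400). Then |DM| = |M − D| = 35.248.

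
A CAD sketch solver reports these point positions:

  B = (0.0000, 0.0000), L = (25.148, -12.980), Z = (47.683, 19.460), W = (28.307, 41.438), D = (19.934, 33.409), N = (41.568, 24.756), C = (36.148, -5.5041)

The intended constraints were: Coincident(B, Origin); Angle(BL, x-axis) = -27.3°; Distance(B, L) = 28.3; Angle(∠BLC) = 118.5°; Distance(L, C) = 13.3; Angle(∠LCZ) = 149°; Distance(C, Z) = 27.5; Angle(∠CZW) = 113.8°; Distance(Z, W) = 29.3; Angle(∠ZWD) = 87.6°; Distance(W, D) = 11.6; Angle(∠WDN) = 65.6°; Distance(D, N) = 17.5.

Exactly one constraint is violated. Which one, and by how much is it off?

Distance(D, N) = 17.5 — off by 5.80.

B = (0.00, 0.00) ✓; BL at -27.30° ✓; |BL| = 28.30 ✓; ∠BLC = 118.5° ✓; |LC| = 13.30 ✓; ∠LCZ = 149.0° ✓; |CZ| = 27.50 ✓; ∠CZW = 113.8° ✓; |ZW| = 29.30 ✓; ∠ZWD = 87.60° ✓; |WD| = 11.60 ✓; ∠WDN = 65.60° ✓; |DN| = 23.30 ✗.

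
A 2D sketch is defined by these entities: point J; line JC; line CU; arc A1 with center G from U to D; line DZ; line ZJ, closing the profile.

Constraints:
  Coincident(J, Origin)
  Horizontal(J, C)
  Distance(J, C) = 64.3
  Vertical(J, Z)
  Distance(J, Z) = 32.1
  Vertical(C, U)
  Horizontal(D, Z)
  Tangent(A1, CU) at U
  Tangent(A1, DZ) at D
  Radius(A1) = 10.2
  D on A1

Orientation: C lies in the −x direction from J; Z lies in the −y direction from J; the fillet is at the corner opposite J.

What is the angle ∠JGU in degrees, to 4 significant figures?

158.0°

J is at the origin; JC is horizontal with |JC| = 64.3 and C on the −x side, so C = (-64.30, 0.000). JZ is vertical with |JZ| = 32.1 and Z on the −y side, so Z = (0.000, -32.10). The virtual corner opposite J is at (-64.30, -32.10). A1 meets CU tangentially, so GU is at right angles to CU and since A1 is tangent to DZ there, GD ⟂ DZ, with radius 10.2, so the center G sits 10.2 in from both sides at G = (-54.10, -21.90). That places the tangent points at U = (-64.30, -21.90) on CU and D = (-54.10, -32.10) on DZ. Then cos ∠JGU = GJ·GU / (|GJ||GU|), giving 158.0°.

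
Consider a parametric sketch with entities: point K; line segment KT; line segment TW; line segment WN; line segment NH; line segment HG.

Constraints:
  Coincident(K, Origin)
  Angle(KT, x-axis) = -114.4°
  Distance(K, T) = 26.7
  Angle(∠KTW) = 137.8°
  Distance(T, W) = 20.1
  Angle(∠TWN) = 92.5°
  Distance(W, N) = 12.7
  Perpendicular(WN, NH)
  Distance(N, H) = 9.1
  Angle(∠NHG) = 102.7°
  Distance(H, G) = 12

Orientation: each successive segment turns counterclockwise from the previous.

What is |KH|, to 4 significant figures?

31.72

K is at the origin; KT runs at -114.4° with length 26.7, so T = (-11.03, -24.32). ∠KTW = 137.8° gives TW at -72.20° from the x-axis; with |TW| = 20.1, W = (-4.885, -43.45). ∠TWN = 92.5° gives WN at 15.30° from the x-axis; with |WN| = 12.7, N = (7.364, -40.10). WN is perpendicular to NH, so NH runs at 105.3°; with |NH| = 9.1, H = (4.963, -31.32). Then |KH| = |H − K| = 31.72.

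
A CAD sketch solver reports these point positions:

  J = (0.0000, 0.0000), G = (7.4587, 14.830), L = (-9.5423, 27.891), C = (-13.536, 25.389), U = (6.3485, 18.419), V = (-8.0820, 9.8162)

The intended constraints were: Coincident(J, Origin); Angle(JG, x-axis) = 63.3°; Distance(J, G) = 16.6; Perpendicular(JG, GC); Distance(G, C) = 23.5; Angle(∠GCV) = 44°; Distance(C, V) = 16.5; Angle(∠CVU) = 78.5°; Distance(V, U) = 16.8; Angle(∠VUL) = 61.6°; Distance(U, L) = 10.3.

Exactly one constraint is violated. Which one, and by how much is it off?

Distance(U, L) = 10.3 — off by 8.20.

J = (0.00, 0.00) ✓; JG at 63.30° ✓; |JG| = 16.60 ✓; ∠(JG, GC) = 90.00° ✓; |GC| = 23.50 ✓; ∠GCV = 44.00° ✓; |CV| = 16.50 ✓; ∠CVU = 78.50° ✓; |VU| = 16.80 ✓; ∠VUL = 61.60° ✓; |UL| = 18.50 ✗.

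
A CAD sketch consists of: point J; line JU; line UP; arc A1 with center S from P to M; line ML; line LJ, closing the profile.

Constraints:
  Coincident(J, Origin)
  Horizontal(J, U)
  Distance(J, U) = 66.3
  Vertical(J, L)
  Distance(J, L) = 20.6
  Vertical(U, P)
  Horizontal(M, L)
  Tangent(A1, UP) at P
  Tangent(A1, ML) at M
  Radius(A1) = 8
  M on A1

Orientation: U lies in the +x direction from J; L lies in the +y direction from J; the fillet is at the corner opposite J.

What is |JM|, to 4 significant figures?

61.83

J is at the origin; JU is horizontal with |JU| = 66.3 and U on the +x side, so U = (66.30, 0.000). JL is vertical with |JL| = 20.6 and L on the +y side, so L = (0.000, 20.60). The virtual corner opposite J is at (66.30, 20.60). The tangent condition forces SP to be normal to UP and tangency of A1 to ML means the radius SM is perpendicular to ML, with radius 8.0, so the center S sits 8.0 in from both sides at S = (58.30, 12.60). That places the tangent points at P = (66.30, 12.60) on UP and M = (58.30, 20.60) on ML. Then |JM| = |M − J| = 61.83.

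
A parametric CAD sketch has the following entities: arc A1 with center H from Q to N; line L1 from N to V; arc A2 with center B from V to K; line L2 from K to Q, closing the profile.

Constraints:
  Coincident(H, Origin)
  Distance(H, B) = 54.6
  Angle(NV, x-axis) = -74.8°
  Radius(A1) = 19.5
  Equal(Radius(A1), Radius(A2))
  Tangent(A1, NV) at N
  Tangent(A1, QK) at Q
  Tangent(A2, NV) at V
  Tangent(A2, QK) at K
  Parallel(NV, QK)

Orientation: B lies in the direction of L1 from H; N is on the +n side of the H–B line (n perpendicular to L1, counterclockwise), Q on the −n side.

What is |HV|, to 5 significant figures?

57.978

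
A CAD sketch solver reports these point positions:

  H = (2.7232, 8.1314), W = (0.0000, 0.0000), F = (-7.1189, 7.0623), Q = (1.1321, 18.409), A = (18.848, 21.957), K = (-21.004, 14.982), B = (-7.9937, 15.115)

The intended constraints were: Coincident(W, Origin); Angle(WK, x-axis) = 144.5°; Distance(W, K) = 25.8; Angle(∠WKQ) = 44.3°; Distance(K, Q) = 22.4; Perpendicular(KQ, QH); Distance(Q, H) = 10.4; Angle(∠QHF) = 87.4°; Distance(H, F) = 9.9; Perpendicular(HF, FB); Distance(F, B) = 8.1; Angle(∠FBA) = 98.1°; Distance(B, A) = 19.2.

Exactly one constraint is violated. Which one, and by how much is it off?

Distance(B, A) = 19.2 — off by 8.50.

W = (0.00, 0.00) ✓; WK at 144.5° ✓; |WK| = 25.80 ✓; ∠WKQ = 44.30° ✓; |KQ| = 22.40 ✓; ∠(KQ, QH) = 90.00° ✓; |QH| = 10.40 ✓; ∠QHF = 87.40° ✓; |HF| = 9.900 ✓; ∠(HF, FB) = 90.00° ✓; |FB| = 8.100 ✓; ∠FBA = 98.10° ✓; |BA| = 27.70 ✗.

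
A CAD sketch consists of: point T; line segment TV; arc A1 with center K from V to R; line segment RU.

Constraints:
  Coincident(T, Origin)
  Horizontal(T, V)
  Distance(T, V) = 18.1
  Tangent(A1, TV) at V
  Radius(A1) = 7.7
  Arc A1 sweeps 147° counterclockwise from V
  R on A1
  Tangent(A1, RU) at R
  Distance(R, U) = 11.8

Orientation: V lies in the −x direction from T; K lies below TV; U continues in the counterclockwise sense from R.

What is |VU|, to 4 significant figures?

21.36

On A1, V sits at bearing 90° from K; a 147° counterclockwise sweep puts R at bearing 237°, so R = K + 7.7·(cos 237°, sin 237°) = (-22.29, -14.16). A1 meets RU tangentially, so KR is at right angles to RU, so RU runs along (−sin 237°, cos 237°); with |RU| = 11.8, U = (-12.40, -20.58). Then |VU| = |U − V| = 21.36.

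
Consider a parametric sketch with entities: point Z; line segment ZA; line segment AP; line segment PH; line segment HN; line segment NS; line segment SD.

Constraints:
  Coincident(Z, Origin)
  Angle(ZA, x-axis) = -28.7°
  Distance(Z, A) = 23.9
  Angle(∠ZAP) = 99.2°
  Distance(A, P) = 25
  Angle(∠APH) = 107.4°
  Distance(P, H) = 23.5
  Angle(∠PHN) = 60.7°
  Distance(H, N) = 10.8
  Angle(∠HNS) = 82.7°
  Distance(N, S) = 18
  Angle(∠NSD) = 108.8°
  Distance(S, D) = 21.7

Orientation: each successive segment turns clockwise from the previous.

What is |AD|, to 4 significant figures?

49.19

Z is at the origin; ZA runs at -28.7° with length 23.9, so A = (20.96, -11.48). ∠ZAP = 99.2° gives AP at -109.5° from the x-axis; with |AP| = 25.0, P = (12.62, -35.04). ∠APH = 107.4° gives PH at 177.9° from the x-axis; with |PH| = 23.5, H = (-10.87, -34.18). ∠PHN = 60.7° gives HN at 58.60° from the x-axis; with |HN| = 10.8, N = (-5.239, -24.96). ∠HNS = 82.7° gives NS at -38.70° from the x-axis; with |NS| = 18.0, S = (8.809, -36.22). ∠NSD = 108.8° gives SD at -109.9° from the x-axis; with |SD| = 21.7, D = (1.423, -56.62). Then |AD| = |D − A| = 49.19.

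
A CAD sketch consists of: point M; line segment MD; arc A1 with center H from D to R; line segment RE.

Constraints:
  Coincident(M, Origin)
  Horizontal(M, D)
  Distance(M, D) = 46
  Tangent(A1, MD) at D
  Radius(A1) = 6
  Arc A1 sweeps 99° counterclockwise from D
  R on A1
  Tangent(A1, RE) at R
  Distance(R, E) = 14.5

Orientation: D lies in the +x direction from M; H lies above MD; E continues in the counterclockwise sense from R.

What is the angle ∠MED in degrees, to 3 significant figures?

57.1°

On A1, D sits at bearing -90° from H; a 99° counterclockwise sweep puts R at bearing 9°, so R = H + 6.0·(cos 9°, sin 9°) = (51.9, 6.94). A1 meets RE tangentially, so HR is at right angles to RE, so RE runs along (−sin 9°, cos 9°); with |RE| = 14.5, E = (49.7, 21.3). Then cos ∠MED = EM·ED / (|EM||ED|), giving 57.1°.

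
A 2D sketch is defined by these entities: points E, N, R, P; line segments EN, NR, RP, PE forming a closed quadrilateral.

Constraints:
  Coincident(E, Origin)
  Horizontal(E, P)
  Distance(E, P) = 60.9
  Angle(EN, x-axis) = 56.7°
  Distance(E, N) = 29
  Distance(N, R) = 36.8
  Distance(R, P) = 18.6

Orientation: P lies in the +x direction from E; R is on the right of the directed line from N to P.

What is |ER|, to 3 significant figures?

42.4

E is at the origin; EP is horizontal with |EP| = 60.9 and P in +x, so P = (60.9, 0). EN runs at 56.7° with |EN| = 29.0, so N = (15.9, 24.2). R is determined by |NR| = 36.8 and |RP| = 18.6 together: it lies at the intersection of circle(N, 36.8) and circle(P, 18.6). With |NP| = 51.1, the foot of the radical line on NP is 35.4 from N and the perpendicular offset is √(36.8² − 35.4²) = 10.0. Taking the right-of-NP solution: R = (42.4, -1.37).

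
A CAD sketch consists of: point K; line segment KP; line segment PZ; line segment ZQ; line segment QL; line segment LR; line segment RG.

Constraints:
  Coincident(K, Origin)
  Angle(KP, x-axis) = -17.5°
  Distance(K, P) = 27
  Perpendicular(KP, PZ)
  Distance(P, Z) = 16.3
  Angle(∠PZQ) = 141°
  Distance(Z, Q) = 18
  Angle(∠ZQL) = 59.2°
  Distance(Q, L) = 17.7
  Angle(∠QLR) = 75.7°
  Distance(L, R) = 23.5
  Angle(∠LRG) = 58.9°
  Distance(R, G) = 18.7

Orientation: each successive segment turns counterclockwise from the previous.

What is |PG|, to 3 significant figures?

28.3

K is at the origin; KP runs at -17.5° with length 27.0, so P = (25.8, -8.12). KP is perpendicular to PZ, so PZ runs at 72.5°; with |PZ| = 16.3, Z = (30.7, 7.43). ∠PZQ = 141.0° gives ZQ at 112° from the x-axis; with |ZQ| = 18.0, Q = (24.1, 24.2). ∠ZQL = 59.2° gives QL at -128° from the x-axis; with |QL| = 17.7, L = (13.2, 10.2). ∠QLR = 75.7° gives LR at -23.4° from the x-axis; with |LR| = 23.5, R = (34.8, 0.836). ∠LRG = 58.9° gives RG at 97.7° from the x-axis; with |RG| = 18.7, G = (32.3, 19.4). Then |PG| = |G − P| = 28.3.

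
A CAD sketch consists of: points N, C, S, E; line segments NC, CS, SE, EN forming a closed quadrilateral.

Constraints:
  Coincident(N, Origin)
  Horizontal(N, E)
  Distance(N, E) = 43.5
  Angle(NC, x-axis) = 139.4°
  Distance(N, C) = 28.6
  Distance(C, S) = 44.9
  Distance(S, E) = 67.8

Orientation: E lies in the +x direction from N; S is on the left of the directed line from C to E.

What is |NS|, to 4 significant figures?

55.42

N is at the origin; N and E share the same y with |NE| = 43.5 and E in +x, so E = (43.5, 0). NC runs at 139.4° with |NC| = 28.6, so C = (-21.72, 18.61). S is determined by |CS| = 44.9 and |SE| = 67.8 together: it lies at the intersection of circle(C, 44.9) and circle(E, 67.8). With |CE| = 67.82, the foot of the radical line on CE is 14.88 from C and the perpendicular offset is √(44.9² − 14.88²) = 42.36. Taking the left-of-CE solution: S = (4.221, 55.26).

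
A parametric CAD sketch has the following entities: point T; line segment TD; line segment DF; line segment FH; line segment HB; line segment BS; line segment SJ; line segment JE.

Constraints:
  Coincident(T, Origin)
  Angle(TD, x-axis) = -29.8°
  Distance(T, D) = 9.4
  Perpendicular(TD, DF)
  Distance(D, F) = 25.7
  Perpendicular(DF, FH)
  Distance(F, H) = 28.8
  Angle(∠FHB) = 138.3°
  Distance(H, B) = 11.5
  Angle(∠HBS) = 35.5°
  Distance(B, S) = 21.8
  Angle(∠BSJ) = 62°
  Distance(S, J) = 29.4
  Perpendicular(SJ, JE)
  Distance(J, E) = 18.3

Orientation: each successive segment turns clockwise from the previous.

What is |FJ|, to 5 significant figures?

37.432

∠HBS = 35.5° gives BS at -36.000° from the x-axis; with |BS| = 21.8, S = (-15.619, -14.568). ∠BSJ = 62.0° gives SJ at -154.00° from the x-axis; with |SJ| = 29.4, J = (-42.044, -27.456). Then |FJ| = |J − F| = 37.432.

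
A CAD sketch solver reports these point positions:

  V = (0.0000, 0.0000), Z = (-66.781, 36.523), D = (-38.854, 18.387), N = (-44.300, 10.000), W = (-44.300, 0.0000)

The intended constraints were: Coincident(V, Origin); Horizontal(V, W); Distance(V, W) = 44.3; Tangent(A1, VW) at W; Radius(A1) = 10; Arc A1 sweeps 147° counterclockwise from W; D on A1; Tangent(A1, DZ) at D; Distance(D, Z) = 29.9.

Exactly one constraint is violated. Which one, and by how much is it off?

Distance(D, Z) = 29.9 — off by 3.40.

V = (0.00, 0.00) ✓; V.y = 0.00, W.y = 0.00 ✓; |VW| = 44.30 ✓; ∠(NW, WV) = 90.00° ✓; |NW| = 10.00 ✓; bearing(N→D) − bearing(N→W) = 147.0° ✓; |ND| = 10.00 ✓; ∠(ND, DZ) = 90.00° ✓; |DZ| = 33.30 ✗.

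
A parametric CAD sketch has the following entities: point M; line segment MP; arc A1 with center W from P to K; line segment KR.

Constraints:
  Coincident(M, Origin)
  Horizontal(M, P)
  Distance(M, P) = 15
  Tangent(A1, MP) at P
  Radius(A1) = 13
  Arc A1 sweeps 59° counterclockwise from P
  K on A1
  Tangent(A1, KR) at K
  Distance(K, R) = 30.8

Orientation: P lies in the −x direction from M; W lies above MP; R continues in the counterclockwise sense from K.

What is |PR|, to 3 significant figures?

42.4

On A1, P sits at bearing -90° from W; a 59° counterclockwise sweep puts K at bearing -31°, so K = W + 13.0·(cos -31°, sin -31°) = (-3.86, 6.30). Since A1 is tangent to KR there, WK ⟂ KR, so KR runs along (−sin -31°, cos -31°); with |KR| = 30.8, R = (12.0, 32.7). Then |PR| = |R − P| = 42.4.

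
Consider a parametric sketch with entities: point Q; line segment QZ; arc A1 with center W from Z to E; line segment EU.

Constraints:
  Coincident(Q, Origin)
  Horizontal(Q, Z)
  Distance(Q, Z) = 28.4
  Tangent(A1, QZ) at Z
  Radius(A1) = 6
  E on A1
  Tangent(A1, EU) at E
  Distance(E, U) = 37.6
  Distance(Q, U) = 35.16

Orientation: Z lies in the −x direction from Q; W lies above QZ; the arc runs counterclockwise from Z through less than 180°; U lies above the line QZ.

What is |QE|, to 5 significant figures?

23.456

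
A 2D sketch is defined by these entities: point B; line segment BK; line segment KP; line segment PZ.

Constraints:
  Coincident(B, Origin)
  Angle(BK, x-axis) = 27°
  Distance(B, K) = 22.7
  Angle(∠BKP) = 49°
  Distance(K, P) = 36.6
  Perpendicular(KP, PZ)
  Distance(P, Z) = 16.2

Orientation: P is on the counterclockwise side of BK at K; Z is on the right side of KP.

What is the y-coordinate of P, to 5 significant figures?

24.016

B is at the origin; BK runs at 27.0° with length 22.7, so K = 22.7·(cos 27.0°, sin 27.0°) = (20.226, 10.306). ∠BKP = 49.0°, so KP runs at 27.0° + (180° − 49.0°) = 158.00° from the x-axis; with |KP| = 36.6, P = K + 36.6·(cos 158.00°, sin 158.00°) = (-13.709, 24.016). So P.y = 24.016.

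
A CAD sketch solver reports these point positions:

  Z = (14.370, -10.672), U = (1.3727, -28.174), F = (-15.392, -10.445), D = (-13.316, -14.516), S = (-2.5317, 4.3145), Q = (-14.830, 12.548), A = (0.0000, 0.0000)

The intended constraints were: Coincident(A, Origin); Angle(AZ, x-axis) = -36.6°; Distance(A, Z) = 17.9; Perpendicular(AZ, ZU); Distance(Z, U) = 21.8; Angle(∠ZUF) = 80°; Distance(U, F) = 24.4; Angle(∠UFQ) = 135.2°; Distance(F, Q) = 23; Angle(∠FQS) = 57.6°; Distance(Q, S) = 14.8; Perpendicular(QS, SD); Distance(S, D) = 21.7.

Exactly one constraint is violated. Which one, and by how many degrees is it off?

Perpendicular(QS, SD) — off by 4.00°.

A = (0.00, 0.00) ✓; AZ at -36.60° ✓; |AZ| = 17.90 ✓; ∠(AZ, ZU) = 90.00° ✓; |ZU| = 21.80 ✓; ∠ZUF = 80.00° ✓; |UF| = 24.40 ✓; ∠UFQ = 135.2° ✓; |FQ| = 23.00 ✓; ∠FQS = 57.60° ✓; |QS| = 14.80 ✓; ∠(QS, SD) = 86.00° ✗; |SD| = 21.70 ✓.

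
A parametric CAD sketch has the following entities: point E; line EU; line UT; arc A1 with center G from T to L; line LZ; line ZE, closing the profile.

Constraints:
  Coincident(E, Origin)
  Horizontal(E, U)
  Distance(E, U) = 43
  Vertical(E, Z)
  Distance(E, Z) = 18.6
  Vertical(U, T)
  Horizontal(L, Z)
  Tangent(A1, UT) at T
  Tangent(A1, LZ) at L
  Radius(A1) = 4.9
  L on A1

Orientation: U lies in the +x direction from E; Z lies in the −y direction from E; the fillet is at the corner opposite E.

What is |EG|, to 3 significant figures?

40.5

EZ is vertical with |EZ| = 18.6 and Z on the −y side, so Z = (0.00, -18.6). The virtual corner opposite E is at (43.0, -18.6). Since A1 is tangent to UT there, GT ⟂ UT and tangency of A1 to LZ means the radius GL is perpendicular to LZ, with radius 4.9, so the center G sits 4.9 in from both sides at G = (38.1, -13.7). Then |EG| = |G − E| = 40.5.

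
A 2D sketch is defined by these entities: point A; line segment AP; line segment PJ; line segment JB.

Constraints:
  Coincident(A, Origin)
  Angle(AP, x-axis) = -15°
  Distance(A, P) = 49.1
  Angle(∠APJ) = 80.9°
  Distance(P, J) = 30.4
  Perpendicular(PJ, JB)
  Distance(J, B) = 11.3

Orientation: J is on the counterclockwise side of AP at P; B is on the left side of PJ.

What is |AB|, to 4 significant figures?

43.53

A is at the origin; AP runs at -15.0° with length 49.1, so P = 49.1·(cos -15.0°, sin -15.0°) = (47.43, -12.71). ∠APJ = 80.9°, so PJ runs at -15.0° + (180° − 80.9°) = 84.10° from the x-axis; with |PJ| = 30.4, J = P + 30.4·(cos 84.10°, sin 84.10°) = (50.55, 17.53). PJ ⟂ JB; with |JB| = 11.3 on the left of PJ, B = J + 11.3·(-0.9947, 0.1028) = (39.31, 18.69). Then |AB| = |B − A| = 43.53.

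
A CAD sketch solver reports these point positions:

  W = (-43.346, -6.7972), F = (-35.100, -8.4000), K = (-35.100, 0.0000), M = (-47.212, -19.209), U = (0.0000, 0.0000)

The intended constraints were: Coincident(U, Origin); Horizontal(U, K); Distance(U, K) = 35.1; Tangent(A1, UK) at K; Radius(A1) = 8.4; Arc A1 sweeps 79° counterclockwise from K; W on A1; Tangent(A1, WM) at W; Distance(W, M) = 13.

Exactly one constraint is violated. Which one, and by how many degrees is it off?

Tangent(A1, WM) at W — off by 6.30°.

U = (0.00, 0.00) ✓; U.y = 0.00, K.y = 0.00 ✓; |UK| = 35.10 ✓; ∠(FK, KU) = 90.00° ✓; |FK| = 8.400 ✓; bearing(F→W) − bearing(F→K) = 79.00° ✓; |FW| = 8.400 ✓; ∠(FW, WM) = 96.30° ✗; |WM| = 13.00 ✓.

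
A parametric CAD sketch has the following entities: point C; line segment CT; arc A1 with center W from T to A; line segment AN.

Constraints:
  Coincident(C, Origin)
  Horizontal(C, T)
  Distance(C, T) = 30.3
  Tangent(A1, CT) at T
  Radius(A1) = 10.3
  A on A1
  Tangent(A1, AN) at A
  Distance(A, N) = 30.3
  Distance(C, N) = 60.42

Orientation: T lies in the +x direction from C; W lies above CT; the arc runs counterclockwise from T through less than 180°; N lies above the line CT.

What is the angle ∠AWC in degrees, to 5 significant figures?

147.31°

Checks: ∠(WT, TC) = 90.00° ✓; |WT| = 10.30 ✓; |WA| = 10.30 ✓; ∠(WA, AN) = 90.00° ✓; |AN| = 30.30 ✓; |CN| = 60.42 ✓.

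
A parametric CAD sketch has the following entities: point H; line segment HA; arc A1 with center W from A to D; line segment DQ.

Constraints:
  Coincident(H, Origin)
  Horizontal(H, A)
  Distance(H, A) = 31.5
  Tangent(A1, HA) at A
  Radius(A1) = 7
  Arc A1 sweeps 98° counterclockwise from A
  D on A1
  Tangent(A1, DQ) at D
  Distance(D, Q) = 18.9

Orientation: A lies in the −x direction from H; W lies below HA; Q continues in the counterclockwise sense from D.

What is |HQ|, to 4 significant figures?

44.66

On A1, A sits at bearing 90° from W; a 98° counterclockwise sweep puts D at bearing 188°, so D = W + 7.0·(cos 188°, sin 188°) = (-38.43, -7.974). Since A1 is tangent to DQ there, WD ⟂ DQ, so DQ runs along (−sin 188°, cos 188°); with |DQ| = 18.9, Q = (-35.80, -26.69). Then |HQ| = |Q − H| = 44.66.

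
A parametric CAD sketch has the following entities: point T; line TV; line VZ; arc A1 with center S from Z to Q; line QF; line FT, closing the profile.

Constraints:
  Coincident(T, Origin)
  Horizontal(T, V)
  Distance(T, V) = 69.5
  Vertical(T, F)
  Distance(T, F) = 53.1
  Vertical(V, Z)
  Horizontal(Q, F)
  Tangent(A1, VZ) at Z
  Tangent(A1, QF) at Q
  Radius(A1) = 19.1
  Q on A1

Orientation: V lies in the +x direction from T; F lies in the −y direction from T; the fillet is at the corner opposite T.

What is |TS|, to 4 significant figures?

60.80

T is at the origin; TV is horizontal with |TV| = 69.5 and V on the +x side, so V = (69.50, 0.000). TF is vertical with |TF| = 53.1 and F on the −y side, so F = (0.000, -53.10). The virtual corner opposite T is at (69.50, -53.10). Since A1 is tangent to VZ there, SZ ⟂ VZ and A1 meets QF tangentially, so SQ is at right angles to QF, with radius 19.1, so the center S sits 19.1 in from both sides at S = (50.40, -34.00). Then |TS| = |S − T| = 60.80.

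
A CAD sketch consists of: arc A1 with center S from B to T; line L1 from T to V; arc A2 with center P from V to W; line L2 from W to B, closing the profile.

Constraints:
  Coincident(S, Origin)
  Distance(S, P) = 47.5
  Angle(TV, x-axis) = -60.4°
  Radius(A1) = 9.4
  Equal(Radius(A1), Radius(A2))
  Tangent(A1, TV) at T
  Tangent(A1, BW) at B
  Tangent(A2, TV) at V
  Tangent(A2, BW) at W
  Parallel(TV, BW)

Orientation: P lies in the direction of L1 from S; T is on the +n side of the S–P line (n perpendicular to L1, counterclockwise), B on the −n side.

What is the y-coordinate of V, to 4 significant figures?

-36.66

The slot axis is L1's direction at -60.4°, so u = (cos -60.4°, sin -60.4°) = (0.4939, -0.8695) and n = (−sin -60.4°, cos -60.4°) = (0.8695, 0.4939). S is at the origin and P lies 47.5 along u from S, so P = 47.5·u = (23.46, -41.30). Tangency of A1 to both parallel lines with radius 9.4 puts T and B at S ± 9.4·n: T = (8.173, 4.643), B = (-8.173, -4.643). Equal radii place V and W the same way about P: V = P + 9.4·n = (31.64, -36.66), W = P − 9.4·n = (15.29, -45.94). So V.y = -36.66.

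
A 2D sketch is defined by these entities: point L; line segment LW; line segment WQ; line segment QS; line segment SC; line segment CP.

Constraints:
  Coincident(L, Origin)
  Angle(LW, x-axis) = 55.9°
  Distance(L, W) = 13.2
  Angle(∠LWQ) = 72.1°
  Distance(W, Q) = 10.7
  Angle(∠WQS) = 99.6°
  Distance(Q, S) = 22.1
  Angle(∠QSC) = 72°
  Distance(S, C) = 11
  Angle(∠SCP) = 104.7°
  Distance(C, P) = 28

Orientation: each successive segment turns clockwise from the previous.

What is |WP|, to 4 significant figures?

7.659

L is at the origin; LW runs at 55.9° with length 13.2, so W = (7.400, 10.93). ∠LWQ = 72.1° gives WQ at -52.00° from the x-axis; with |WQ| = 10.7, Q = (13.99, 2.499). ∠WQS = 99.6° gives QS at -132.4° from the x-axis; with |QS| = 22.1, S = (-0.9141, -13.82). ∠QSC = 72.0° gives SC at 119.6° from the x-axis; with |SC| = 11.0, C = (-6.347, -4.257). ∠SCP = 104.7° gives CP at 44.30° from the x-axis; with |CP| = 28.0, P = (13.69, 15.30). Then |WP| = |P − W| = 7.659.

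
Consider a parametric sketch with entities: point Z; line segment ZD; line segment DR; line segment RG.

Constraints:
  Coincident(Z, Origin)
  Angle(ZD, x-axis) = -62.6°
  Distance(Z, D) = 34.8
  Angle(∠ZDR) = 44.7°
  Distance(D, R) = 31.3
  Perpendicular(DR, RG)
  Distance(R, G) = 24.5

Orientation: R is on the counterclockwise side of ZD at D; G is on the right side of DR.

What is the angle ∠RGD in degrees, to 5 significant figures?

51.948°

Z is at the origin; ZD runs at -62.6° with length 34.8, so D = 34.8·(cos -62.6°, sin -62.6°) = (16.015, -30.896). ∠ZDR = 44.7°, so DR runs at -62.6° + (180° − 44.7°) = 72.700° from the x-axis; with |DR| = 31.3, R = D + 31.3·(cos 72.700°, sin 72.700°) = (25.323, -1.0120). DR is perpendicular to RG; with |RG| = 24.5 on the right of DR, G = R + 24.5·(0.95476, -0.29737) = (48.714, -8.2976). Then cos ∠RGD = GR·GD / (|GR||GD|), giving 51.948°.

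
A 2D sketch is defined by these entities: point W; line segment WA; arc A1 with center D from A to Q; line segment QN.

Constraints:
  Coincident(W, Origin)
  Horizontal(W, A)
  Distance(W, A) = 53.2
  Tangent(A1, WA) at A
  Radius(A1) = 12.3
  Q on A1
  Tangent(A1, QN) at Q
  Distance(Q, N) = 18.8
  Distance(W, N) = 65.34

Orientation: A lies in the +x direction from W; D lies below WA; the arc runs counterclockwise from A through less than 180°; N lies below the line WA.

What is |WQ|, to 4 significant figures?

47.98

W is at the origin; W and A share the same y with |WA| = 53.2 and A on the +x side, so A = (53.20, 0.000). A1 meets WA tangentially, so DA is at right angles to WA, so D = A + (0, -12.3) = (53.20, -12.30). Since DQ ⟂ QN (tangency), |DN| = √(12.3² + 18.8²) = 22.47 regardless of where Q sits on A1. So N lies on both circle(W, 65.34) and circle(D, 22.47); the below-WA intersection is N = (55.39, -34.66). Q is the foot of the tangent from N: Q = (43.61, -20.01).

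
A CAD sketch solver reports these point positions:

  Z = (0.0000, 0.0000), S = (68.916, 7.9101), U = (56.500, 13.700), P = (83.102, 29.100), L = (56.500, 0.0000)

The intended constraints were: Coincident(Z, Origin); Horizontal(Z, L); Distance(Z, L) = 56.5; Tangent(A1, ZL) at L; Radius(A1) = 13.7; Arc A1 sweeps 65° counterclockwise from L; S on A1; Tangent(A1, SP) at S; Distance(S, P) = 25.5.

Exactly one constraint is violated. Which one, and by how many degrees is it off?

Tangent(A1, SP) at S — off by 8.80°.

Z = (0.00, 0.00) ✓; Z.y = 0.00, L.y = 0.00 ✓; |ZL| = 56.50 ✓; ∠(UL, LZ) = 90.00° ✓; |UL| = 13.70 ✓; bearing(U→S) − bearing(U→L) = 65.00° ✓; |US| = 13.70 ✓; ∠(US, SP) = 98.80° ✗; |SP| = 25.50 ✓.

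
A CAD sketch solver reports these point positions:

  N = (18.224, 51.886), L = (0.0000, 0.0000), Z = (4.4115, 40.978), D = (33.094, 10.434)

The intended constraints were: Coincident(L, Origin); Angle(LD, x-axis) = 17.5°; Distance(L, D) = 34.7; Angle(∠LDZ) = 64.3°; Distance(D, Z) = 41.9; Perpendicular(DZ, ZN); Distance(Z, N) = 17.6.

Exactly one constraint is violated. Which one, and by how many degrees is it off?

Perpendicular(DZ, ZN) — off by 4.90°.

L = (0.00, 0.00) ✓; LD at 17.50° ✓; |LD| = 34.70 ✓; ∠LDZ = 64.30° ✓; |DZ| = 41.90 ✓; ∠(DZ, ZN) = 94.90° ✗; |ZN| = 17.60 ✓.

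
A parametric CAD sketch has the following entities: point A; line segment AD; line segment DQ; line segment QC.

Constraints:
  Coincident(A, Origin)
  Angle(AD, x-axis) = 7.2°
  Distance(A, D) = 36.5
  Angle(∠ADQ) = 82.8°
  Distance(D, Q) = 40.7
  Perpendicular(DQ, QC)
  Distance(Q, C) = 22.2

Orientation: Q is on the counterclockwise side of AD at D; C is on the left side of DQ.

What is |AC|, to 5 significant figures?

38.748

∠ADQ = 82.8°, so DQ runs at 7.2° + (180° − 82.8°) = 104.40° from the x-axis; with |DQ| = 40.7, Q = D + 40.7·(cos 104.40°, sin 104.40°) = (26.091, 43.996). DQ ⟂ QC; with |QC| = 22.2 on the left of DQ, C = Q + 22.2·(-0.96858, -0.24869) = (4.5880, 38.475). Then |AC| = |C − A| = 38.748.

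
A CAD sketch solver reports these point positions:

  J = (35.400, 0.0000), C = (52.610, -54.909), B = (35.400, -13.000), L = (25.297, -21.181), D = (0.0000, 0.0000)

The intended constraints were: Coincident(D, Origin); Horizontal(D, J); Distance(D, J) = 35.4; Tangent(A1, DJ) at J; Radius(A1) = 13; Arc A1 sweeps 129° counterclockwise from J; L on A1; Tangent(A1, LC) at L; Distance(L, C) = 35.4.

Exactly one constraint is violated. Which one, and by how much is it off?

Distance(L, C) = 35.4 — off by 8.00.

D = (0.00, 0.00) ✓; D.y = 0.00, J.y = 0.00 ✓; |DJ| = 35.40 ✓; ∠(BJ, JD) = 90.00° ✓; |BJ| = 13.00 ✓; bearing(B→L) − bearing(B→J) = 129.0° ✓; |BL| = 13.00 ✓; ∠(BL, LC) = 90.00° ✓; |LC| = 43.40 ✗.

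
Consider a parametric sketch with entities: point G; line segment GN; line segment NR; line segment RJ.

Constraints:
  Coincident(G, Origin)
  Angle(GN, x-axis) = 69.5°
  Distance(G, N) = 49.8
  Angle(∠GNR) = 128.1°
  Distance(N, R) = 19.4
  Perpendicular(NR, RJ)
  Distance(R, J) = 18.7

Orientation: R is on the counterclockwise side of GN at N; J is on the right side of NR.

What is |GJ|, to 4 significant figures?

76.58

G is at the origin; GN runs at 69.5° with length 49.8, so N = 49.8·(cos 69.5°, sin 69.5°) = (17.44, 46.65). ∠GNR = 128.1°, so NR runs at 69.5° + (180° − 128.1°) = 121.4° from the x-axis; with |NR| = 19.4, R = N + 19.4·(cos 121.4°, sin 121.4°) = (7.333, 63.21). NR is perpendicular to RJ; with |RJ| = 18.7 on the right of NR, J = R + 18.7·(0.8536, 0.5210) = (23.29, 72.95). Then |GJ| = |J − G| = 76.58.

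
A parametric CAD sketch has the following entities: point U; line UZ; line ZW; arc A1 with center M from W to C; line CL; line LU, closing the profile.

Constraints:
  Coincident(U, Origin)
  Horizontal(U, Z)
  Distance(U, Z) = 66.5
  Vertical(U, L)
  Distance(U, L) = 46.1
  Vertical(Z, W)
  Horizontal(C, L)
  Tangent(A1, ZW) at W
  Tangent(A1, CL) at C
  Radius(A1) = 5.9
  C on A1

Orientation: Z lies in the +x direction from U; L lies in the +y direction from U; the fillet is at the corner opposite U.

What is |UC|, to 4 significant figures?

76.14

U is at the origin; U and Z share the same y with |UZ| = 66.5 and Z on the +x side, so Z = (66.50, 0.000). U and L share the same x with |UL| = 46.1 and L on the +y side, so L = (0.000, 46.10). The virtual corner opposite U is at (66.50, 46.10). The tangent condition forces MW to be normal to ZW and tangency of A1 to CL means the radius MC is perpendicular to CL, with radius 5.9, so the center M sits 5.9 in from both sides at M = (60.60, 40.20). That places the tangent points at W = (66.50, 40.20) on ZW and C = (60.60, 46.10) on CL. Then |UC| = |C − U| = 76.14.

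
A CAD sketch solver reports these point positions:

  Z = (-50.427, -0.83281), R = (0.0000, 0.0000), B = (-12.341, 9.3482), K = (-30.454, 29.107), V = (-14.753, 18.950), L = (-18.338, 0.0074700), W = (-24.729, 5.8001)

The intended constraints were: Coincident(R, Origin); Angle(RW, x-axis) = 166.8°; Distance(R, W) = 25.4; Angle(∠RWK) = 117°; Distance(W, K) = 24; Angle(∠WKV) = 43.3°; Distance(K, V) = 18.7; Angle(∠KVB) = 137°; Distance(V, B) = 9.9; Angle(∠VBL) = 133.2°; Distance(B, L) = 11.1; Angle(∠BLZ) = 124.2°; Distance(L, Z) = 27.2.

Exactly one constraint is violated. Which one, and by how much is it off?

Distance(L, Z) = 27.2 — off by 4.90.

R = (0.00, 0.00) ✓; RW at 166.8° ✓; |RW| = 25.40 ✓; ∠RWK = 117.0° ✓; |WK| = 24.00 ✓; ∠WKV = 43.30° ✓; |KV| = 18.70 ✓; ∠KVB = 137.0° ✓; |VB| = 9.900 ✓; ∠VBL = 133.2° ✓; |BL| = 11.10 ✓; ∠BLZ = 124.2° ✓; |LZ| = 32.10 ✗.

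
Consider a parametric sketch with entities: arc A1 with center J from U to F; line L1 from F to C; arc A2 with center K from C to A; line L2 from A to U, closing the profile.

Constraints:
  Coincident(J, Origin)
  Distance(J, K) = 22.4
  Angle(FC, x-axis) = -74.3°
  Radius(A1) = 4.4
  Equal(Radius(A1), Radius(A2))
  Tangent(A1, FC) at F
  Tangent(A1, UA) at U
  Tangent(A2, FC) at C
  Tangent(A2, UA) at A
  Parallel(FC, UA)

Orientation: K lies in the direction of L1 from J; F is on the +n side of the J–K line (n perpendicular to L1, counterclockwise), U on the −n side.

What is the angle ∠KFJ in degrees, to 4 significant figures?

78.89°

The slot axis is L1's direction at -74.3°, so u = (cos -74.3°, sin -74.3°) = (0.2706, -0.9627) and n = (−sin -74.3°, cos -74.3°) = (0.9627, 0.2706). J is at the origin and K lies 22.4 along u from J, so K = 22.4·u = (6.061, -21.56). Tangency of A1 to both parallel lines with radius 4.4 puts F and U at J ± 4.4·n: F = (4.236, 1.191), U = (-4.236, -1.191). Then cos ∠KFJ = FK·FJ / (|FK||FJ|), giving 78.89°.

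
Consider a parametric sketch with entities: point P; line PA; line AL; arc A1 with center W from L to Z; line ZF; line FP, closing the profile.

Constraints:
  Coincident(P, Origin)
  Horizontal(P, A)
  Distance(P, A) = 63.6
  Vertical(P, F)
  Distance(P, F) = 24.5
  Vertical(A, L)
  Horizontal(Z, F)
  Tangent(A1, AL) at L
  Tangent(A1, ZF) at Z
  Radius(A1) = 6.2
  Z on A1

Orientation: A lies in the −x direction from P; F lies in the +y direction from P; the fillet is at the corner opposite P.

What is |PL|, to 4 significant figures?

66.18

The virtual corner opposite P is at (-63.60, 24.50). Tangency of A1 to AL means the radius WL is perpendicular to AL and A1 meets ZF tangentially, so WZ is at right angles to ZF, with radius 6.2, so the center W sits 6.2 in from both sides at W = (-57.40, 18.30). That places the tangent points at L = (-63.60, 18.30) on AL and Z = (-57.40, 24.50) on ZF. Then |PL| = |L − P| = 66.18.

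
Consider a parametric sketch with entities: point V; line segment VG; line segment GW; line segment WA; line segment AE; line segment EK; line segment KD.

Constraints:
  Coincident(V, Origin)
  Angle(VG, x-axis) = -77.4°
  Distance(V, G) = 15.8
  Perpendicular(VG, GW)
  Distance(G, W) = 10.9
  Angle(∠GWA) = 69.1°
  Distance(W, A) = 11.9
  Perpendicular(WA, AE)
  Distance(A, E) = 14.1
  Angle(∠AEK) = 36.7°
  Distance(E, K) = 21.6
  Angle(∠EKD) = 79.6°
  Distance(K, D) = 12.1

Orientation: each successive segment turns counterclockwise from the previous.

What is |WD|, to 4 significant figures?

13.05

V is at the origin; VG runs at -77.4° with length 15.8, so G = (3.447, -15.42). The perpendicularity gives GW at right angles to VG, so GW runs at 12.60°; with |GW| = 10.9, W = (14.08, -13.04). ∠GWA = 69.1° gives WA at 123.5° from the x-axis; with |WA| = 11.9, A = (7.516, -3.118). The perpendicularity gives AE at right angles to WA, so AE runs at -146.5°; with |AE| = 14.1, E = (-4.242, -10.90). ∠AEK = 36.7° gives EK at -3.200° from the x-axis; with |EK| = 21.6, K = (17.32, -12.11). ∠EKD = 79.6° gives KD at 97.20° from the x-axis; with |KD| = 12.1, D = (15.81, -0.1020). Then |WD| = |D − W| = 13.05.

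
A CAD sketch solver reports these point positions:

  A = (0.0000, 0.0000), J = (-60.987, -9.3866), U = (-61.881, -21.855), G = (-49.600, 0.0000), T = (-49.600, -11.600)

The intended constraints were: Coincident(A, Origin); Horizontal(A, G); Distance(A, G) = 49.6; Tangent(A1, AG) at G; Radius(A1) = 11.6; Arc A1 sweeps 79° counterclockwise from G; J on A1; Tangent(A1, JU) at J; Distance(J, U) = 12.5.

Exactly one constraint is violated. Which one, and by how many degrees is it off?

Tangent(A1, JU) at J — off by 6.90°.

A = (0.00, 0.00) ✓; A.y = 0.00, G.y = 0.00 ✓; |AG| = 49.60 ✓; ∠(TG, GA) = 90.00° ✓; |TG| = 11.60 ✓; bearing(T→J) − bearing(T→G) = 79.00° ✓; |TJ| = 11.60 ✓; ∠(TJ, JU) = 83.10° ✗; |JU| = 12.50 ✓.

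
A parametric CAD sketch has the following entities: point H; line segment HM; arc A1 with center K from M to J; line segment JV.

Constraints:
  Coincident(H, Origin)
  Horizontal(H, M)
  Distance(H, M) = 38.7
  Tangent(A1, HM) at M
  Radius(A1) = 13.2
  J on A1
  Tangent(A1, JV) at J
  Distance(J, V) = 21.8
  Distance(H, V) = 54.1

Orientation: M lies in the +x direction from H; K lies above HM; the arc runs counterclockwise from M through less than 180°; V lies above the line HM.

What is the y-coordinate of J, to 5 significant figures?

20.417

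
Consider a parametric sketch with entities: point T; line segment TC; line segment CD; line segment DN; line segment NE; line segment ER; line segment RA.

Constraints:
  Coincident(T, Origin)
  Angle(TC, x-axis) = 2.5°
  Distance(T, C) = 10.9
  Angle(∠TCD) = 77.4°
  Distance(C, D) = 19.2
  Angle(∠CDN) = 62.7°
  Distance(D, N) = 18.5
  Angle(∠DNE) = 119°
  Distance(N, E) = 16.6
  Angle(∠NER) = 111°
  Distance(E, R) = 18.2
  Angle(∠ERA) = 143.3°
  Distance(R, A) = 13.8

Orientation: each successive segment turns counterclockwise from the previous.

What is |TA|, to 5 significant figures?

26.704

T is at the origin; TC runs at 2.5° with length 10.9, so C = (10.890, 0.47545). ∠TCD = 77.4° gives CD at 105.10° from the x-axis; with |CD| = 19.2, D = (5.8879, 19.013). ∠CDN = 62.7° gives DN at -137.60° from the x-axis; with |DN| = 18.5, N = (-7.7735, 6.5379). ∠DNE = 119.0° gives NE at -76.600° from the x-axis; with |NE| = 16.6, E = (-3.9265, -9.6101). ∠NER = 111.0° gives ER at -7.6000° from the x-axis; with |ER| = 18.2, R = (14.114, -12.017). ∠ERA = 143.3° gives RA at 29.100° from the x-axis; with |RA| = 13.8, A = (26.172, -5.3058). Then |TA| = |A − T| = 26.704.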